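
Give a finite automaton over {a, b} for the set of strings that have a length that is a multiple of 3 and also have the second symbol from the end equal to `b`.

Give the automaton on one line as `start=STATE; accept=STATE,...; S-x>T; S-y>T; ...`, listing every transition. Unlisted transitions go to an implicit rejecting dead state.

start=S0; accept=S4; S0-a>S1; S0-b>S1; S1-a>S2; S1-b>S3; S2-a>S0; S2-b>S0; S3-a>S4; S3-b>S4; S4-a>S1; S4-b>S1

Handle the two conditions separately and then intersect. One (3 states) tracks the input length modulo 3; the other (7 states) tracks the last 2 symbols read. Each combined state is a pair, one component from each; accept when both components accept. Equivalent product states are then merged.
        a   b  
>  S0   S1  S1 
   S1   S2  S3 
   S2   S0  S0 
   S3   S4  S4 
 * S4   S1  S1 
(> = start, * = accepting)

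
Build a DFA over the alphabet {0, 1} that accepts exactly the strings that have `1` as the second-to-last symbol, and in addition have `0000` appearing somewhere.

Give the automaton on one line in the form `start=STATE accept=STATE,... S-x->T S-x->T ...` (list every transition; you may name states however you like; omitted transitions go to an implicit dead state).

Run two small machines in parallel and take their product. One (7 states) tracks the last 2 symbols read; the other (5 states) tracks whether and how much of `0000` has been seen. Each combined state is a pair, one component from each; accept when both components accept. After merging equivalent states the machine shrinks.
With 8 states:
        0   1  
>  S0   S1  S0 
   S1   S2  S0 
   S2   S3  S0 
   S3   S4  S0 
   S4   S4  S5 
   S5   S6  S7 
 * S6   S4  S5 
 * S7   S6  S7 
(> = start, * = accepting)

start=S0 accept=S6,S7 S0-0->S1 S0-1->S0 S1-0->S2 S1-1->S0 S2-0->S3 S2-1->S0 S3-0->S4 S3-1->S0 S4-0->S4 S4-1->S5 S5-0->S6 S5-1->S7 S6-0->S4 S6-1->S5 S7-0->S6 S7-1->S7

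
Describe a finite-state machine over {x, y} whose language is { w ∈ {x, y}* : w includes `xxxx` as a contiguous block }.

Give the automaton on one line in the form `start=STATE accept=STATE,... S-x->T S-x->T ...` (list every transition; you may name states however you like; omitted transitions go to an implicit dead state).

start=A accept=E A-x->B A-y->A B-x->C B-y->A C-x->D C-y->A D-x->E D-y->A E-x->E E-y->E

States A..D record the length of the longest prefix of `xxxx` that matches the current input suffix. Reaching E means `xxxx` has been seen, and we stay there forever. Accept from E.
5 states suffice.
       x  y 
>  A   B  A 
   B   C  A 
   C   D  A 
   D   E  A 
 * E   E  E 
(> = start, * = accepting)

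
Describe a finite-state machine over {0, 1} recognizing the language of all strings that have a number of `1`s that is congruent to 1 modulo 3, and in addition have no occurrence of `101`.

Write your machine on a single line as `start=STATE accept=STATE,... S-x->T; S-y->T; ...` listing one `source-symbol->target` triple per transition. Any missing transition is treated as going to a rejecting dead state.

Build one automaton per condition and run them in lockstep. One (3 states) tracks the count of `1`s modulo 3; the other (4 states) tracks partial matches of the forbidden pattern `101`. Each combined state is a pair, one component from each; accept when both components accept. Minimizing collapses redundant product states.
A 10-state machine:
        0   1  
>  s0   s0  s1 
 * s1   s2  s3 
 * s2   s4  s5 
   s3   s6  s7 
 * s4   s4  s3 
   s5   s5  s5 
   s6   s8  s5 
   s7   s9  s1 
   s8   s8  s7 
   s9   s0  s5 
(> = start, * = accepting)

start=s0; accept=s1,s2,s4; s0-0->s0; s0-1->s1; s1-0->s2; s1-1->s3; s2-0->s4; s2-1->s5; s3-0->s6; s3-1->s7; s4-0->s4; s4-1->s3; s5-0->s5; s5-1->s5; s6-0->s8; s6-1->s5; s7-0->s9; s7-1->s1; s8-0->s8; s8-1->s7; s9-0->s0; s9-1->s5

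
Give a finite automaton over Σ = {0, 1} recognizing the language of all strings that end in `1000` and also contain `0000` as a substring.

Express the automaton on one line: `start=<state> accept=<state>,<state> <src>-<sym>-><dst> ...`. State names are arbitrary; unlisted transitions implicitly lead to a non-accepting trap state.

start=s0 accept=s12 s0-0->s1 s0-1->s2 s1-0->s3 s1-1->s2 s2-0->s4 s2-1->s2 s3-0->s5 s3-1->s2 s4-0->s6 s4-1->s2 s5-0->s7 s5-1->s2 s6-0->s8 s6-1->s2 s7-0->s7 s7-1->s9 s8-0->s7 s8-1->s2 s9-0->s10 s9-1->s9 s10-0->s11 s10-1->s9 s11-0->s12 s11-1->s9 s12-0->s7 s12-1->s9

Build one automaton per condition and run them in lockstep. One (5 states) tracks how much of the suffix `1000` has currently been matched; the other (5 states) tracks whether and how much of `0000` has been seen. Each combined state is a pair, one component from each; accept when both components accept.
13 states suffice.
          0    1  
>  s0     s1   s2 
   s1     s3   s2 
   s2     s4   s2 
   s3     s5   s2 
   s4     s6   s2 
   s5     s7   s2 
   s6     s8   s2 
   s7     s7   s9 
   s8     s7   s2 
   s9    s10   s9 
   s10   s11   s9 
   s11   s12   s9 
 * s12    s7   s9 
(> = start, * = accepting)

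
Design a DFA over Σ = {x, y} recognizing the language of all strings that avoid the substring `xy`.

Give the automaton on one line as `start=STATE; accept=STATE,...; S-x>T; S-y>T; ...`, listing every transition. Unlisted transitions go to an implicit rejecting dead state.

Track partial matches of the forbidden pattern `xy`. State q2 is a dead state reached once `xy` has occurred; every other state accepts. q0 means no part of `xy` is currently matched.
A 3-state machine:
        x   y  
>* q0   q1  q0 
 * q1   q1  q2 
   q2   q2  q2 
(> = start, * = accepting)

start=q0; accept=q0,q1; q0-x>q1; q0-y>q0; q1-x>q1; q1-y>q2; q2-x>q2; q2-y>q2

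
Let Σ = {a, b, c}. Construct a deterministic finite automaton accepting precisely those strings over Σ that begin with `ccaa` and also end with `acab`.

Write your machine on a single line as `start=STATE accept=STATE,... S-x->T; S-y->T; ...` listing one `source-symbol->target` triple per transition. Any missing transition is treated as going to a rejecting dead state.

start=q0; accept=q9; q0-a->q1; q0-b->q1; q0-c->q2; q1-a->q1; q1-b->q1; q1-c->q1; q2-a->q1; q2-b->q1; q2-c->q3; q3-a->q4; q3-b->q1; q3-c->q1; q4-a->q5; q4-b->q1; q4-c->q1; q5-a->q5; q5-b->q6; q5-c->q7; q6-a->q5; q6-b->q6; q6-c->q6; q7-a->q8; q7-b->q6; q7-c->q6; q8-a->q5; q8-b->q9; q8-c->q7; q9-a->q5; q9-b->q6; q9-c->q6

Run two small machines in parallel and take their product. One (6 states) tracks whether the input so far still matches the prefix `ccaa`; the other (5 states) tracks how much of the suffix `acab` has currently been matched. Each combined state is a pair, one component from each; accept when both components accept. Equivalent product states are then merged.
A 10-state machine:
        a   b   c  
>  q0   q1  q1  q2 
   q1   q1  q1  q1 
   q2   q1  q1  q3 
   q3   q4  q1  q1 
   q4   q5  q1  q1 
   q5   q5  q6  q7 
   q6   q5  q6  q6 
   q7   q8  q6  q6 
   q8   q5  q9  q7 
 * q9   q5  q6  q6 
(> = start, * = accepting)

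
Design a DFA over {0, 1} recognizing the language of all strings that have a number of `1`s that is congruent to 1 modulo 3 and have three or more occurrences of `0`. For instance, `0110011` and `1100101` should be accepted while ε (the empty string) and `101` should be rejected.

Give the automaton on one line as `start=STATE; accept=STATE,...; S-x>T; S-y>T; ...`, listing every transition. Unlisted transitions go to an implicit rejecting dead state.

start=q0; accept=q10,q12; q0-0>q1; q0-1>q2; q1-0>q3; q1-1>q4; q2-0>q4; q2-1>q5; q3-0>q6; q3-1>q7; q4-0>q7; q4-1>q8; q5-0>q8; q5-1>q0; q6-0>q9; q6-1>q10; q7-0>q10; q7-1>q11; q8-0>q11; q8-1>q1; q9-0>q9; q9-1>q12; q10-0>q12; q10-1>q13; q11-0>q13; q11-1>q3; q12-0>q12; q12-1>q14; q13-0>q14; q13-1>q6; q14-0>q14; q14-1>q9

Handle the two conditions separately and then intersect. The first has 3 states tracking the count of `1`s modulo 3; the second has 5 states tracking the count of `0`s, saturating at 4. A product state is a pair (one from each), accepting exactly when both do.
          0    1  
>  q0     q1   q2 
   q1     q3   q4 
   q2     q4   q5 
   q3     q6   q7 
   q4     q7   q8 
   q5     q8   q0 
   q6     q9  q10 
   q7    q10  q11 
   q8    q11   q1 
   q9     q9  q12 
 * q10   q12  q13 
   q11   q13   q3 
 * q12   q12  q14 
   q13   q14   q6 
   q14   q14   q9 
(> = start, * = accepting)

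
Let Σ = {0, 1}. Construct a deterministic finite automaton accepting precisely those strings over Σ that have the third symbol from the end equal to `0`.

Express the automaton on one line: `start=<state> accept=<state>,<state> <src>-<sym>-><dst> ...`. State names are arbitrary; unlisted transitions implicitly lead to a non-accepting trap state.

start=q0 accept=q7,q8,q9,q10 q0-0->q1 q0-1->q2 q1-0->q3 q1-1->q4 q2-0->q5 q2-1->q6 q3-0->q7 q3-1->q8 q4-0->q9 q4-1->q10 q5-0->q11 q5-1->q12 q6-0->q13 q6-1->q14 q7-0->q7 q7-1->q8 q8-0->q9 q8-1->q10 q9-0->q11 q9-1->q12 q10-0->q13 q10-1->q14 q11-0->q7 q11-1->q8 q12-0->q9 q12-1->q10 q13-0->q11 q13-1->q12 q14-0->q13 q14-1->q14

A DFA must remember the last 3 symbols (since which symbol is third-to-last isn't known until the input ends). Use one state per possible window of the last ≤3 symbols; accept from those whose window starts with `0`.
15 states suffice.
          0    1  
>  q0     q1   q2 
   q1     q3   q4 
   q2     q5   q6 
   q3     q7   q8 
   q4     q9  q10 
   q5    q11  q12 
   q6    q13  q14 
 * q7     q7   q8 
 * q8     q9  q10 
 * q9    q11  q12 
 * q10   q13  q14 
   q11    q7   q8 
   q12    q9  q10 
   q13   q11  q12 
   q14   q13  q14 
(> = start, * = accepting)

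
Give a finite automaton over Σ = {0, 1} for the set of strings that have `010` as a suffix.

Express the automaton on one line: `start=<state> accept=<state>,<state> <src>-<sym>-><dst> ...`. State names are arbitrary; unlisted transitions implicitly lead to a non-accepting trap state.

Remember how much of `010` the current input suffix matches. State S0 means no match yet; S1 means the last symbol is `0`; S2 means the last 2 symbols are `01`; S3 means the last 3 symbols are `010`. Only S3 accepts. On a mismatch, fall back to the longest proper suffix that is still a prefix of `010`.
4 states suffice.
        0   1  
>  S0   S1  S0 
   S1   S1  S2 
   S2   S3  S0 
 * S3   S1  S2 
(> = start, * = accepting)

start=S0 accept=S3 S0-0->S1 S0-1->S0 S1-0->S1 S1-1->S2 S2-0->S3 S2-1->S0 S3-0->S1 S3-1->S2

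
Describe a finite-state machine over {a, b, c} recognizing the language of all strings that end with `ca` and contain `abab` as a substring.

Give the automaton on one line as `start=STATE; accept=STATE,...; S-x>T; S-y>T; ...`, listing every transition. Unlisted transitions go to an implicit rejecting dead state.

Handle the two conditions separately and then intersect. The first has 3 states tracking how much of the suffix `ca` has currently been matched; the second has 5 states tracking whether and how much of `abab` has been seen. A product state is a pair (one from each), accepting exactly when both do. Minimizing collapses redundant product states.
With 7 states:
        a   b   c  
>  q0   q1  q0  q0 
   q1   q1  q2  q0 
   q2   q3  q0  q0 
   q3   q1  q4  q0 
   q4   q4  q4  q5 
   q5   q6  q4  q5 
 * q6   q4  q4  q5 
(> = start, * = accepting)

start=q0; accept=q6; q0-a>q1; q0-b>q0; q0-c>q0; q1-a>q1; q1-b>q2; q1-c>q0; q2-a>q3; q2-b>q0; q2-c>q0; q3-a>q1; q3-b>q4; q3-c>q0; q4-a>q4; q4-b>q4; q4-c>q5; q5-a>q6; q5-b>q4; q5-c>q5; q6-a>q4; q6-b>q4; q6-c>q5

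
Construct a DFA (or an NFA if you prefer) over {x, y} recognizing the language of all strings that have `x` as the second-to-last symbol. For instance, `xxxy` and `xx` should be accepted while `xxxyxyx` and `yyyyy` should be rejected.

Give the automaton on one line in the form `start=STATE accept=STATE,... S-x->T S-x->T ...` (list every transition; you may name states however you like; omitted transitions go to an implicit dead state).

A DFA must remember the last 2 symbols (since which symbol is second-to-last isn't known until the input ends). Use one state per possible window of the last ≤2 symbols; accept from those whose window starts with `x`.
       x  y 
>  A   B  C 
   B   D  E 
   C   F  G 
 * D   D  E 
 * E   F  G 
   F   D  E 
   G   F  G 
(> = start, * = accepting)

start=A accept=D,E A-x->B A-y->C B-x->D B-y->E C-x->F C-y->G D-x->D D-y->E E-x->F E-y->G F-x->D F-y->E G-x->F G-y->G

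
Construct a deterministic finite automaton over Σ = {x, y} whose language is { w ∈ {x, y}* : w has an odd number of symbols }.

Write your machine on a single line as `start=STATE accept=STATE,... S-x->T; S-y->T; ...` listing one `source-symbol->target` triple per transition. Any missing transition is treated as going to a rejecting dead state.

Count input length modulo 2: every symbol advances one step around the cycle A → B → A. Accept at B.
With 2 states:
       x  y 
>  A   B  B 
 * B   A  A 
(> = start, * = accepting)

start=A; accept=B; A-x->B; A-y->B; B-x->A; B-y->A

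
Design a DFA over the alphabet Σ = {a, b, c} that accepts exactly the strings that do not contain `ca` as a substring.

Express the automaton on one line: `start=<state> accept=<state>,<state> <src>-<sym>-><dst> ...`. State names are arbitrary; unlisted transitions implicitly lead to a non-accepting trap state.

Track partial matches of the forbidden pattern `ca`. State S2 is a dead state reached once `ca` has occurred; every other state accepts. S0 means no part of `ca` is currently matched.
        a   b   c  
>* S0   S0  S0  S1 
 * S1   S2  S0  S1 
   S2   S2  S2  S2 
(> = start, * = accepting)

start=S0 accept=S0,S1 S0-a->S0 S0-b->S0 S0-c->S1 S1-a->S2 S1-b->S0 S1-c->S1 S2-a->S2 S2-b->S2 S2-c->S2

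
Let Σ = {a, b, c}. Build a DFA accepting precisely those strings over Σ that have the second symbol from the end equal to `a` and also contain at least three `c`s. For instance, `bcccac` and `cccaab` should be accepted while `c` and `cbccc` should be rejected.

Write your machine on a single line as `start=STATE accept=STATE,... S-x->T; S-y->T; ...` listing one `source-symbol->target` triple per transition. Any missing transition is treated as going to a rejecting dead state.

start=S0; accept=S5,S7; S0-a->S0; S0-b->S0; S0-c->S1; S1-a->S1; S1-b->S1; S1-c->S2; S2-a->S3; S2-b->S2; S2-c->S4; S3-a->S3; S3-b->S2; S3-c->S5; S4-a->S6; S4-b->S4; S4-c->S4; S5-a->S6; S5-b->S4; S5-c->S4; S6-a->S7; S6-b->S5; S6-c->S5; S7-a->S7; S7-b->S5; S7-c->S5

Handle the two conditions separately and then intersect. One (13 states) tracks the last 2 symbols read; the other (5 states) tracks the count of `c`s, saturating at 4. Each combined state is a pair, one component from each; accept when both components accept. Equivalent product states are then merged.
With 8 states:
        a   b   c  
>  S0   S0  S0  S1 
   S1   S1  S1  S2 
   S2   S3  S2  S4 
   S3   S3  S2  S5 
   S4   S6  S4  S4 
 * S5   S6  S4  S4 
   S6   S7  S5  S5 
 * S7   S7  S5  S5 
(> = start, * = accepting)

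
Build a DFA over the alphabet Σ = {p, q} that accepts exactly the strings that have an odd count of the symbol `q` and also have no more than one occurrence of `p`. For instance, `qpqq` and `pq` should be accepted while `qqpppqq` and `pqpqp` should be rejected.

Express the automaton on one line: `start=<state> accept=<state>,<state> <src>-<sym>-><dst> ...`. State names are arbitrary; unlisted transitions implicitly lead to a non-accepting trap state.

Build one automaton per condition and run them in lockstep. One (2 states) tracks the count of `q`s modulo 2; the other (3 states) tracks the count of `p`s, saturating at 2. Each combined state is a pair, one component from each; accept when both components accept.
With 6 states:
        p   q  
>  s0   s1  s2 
   s1   s3  s4 
 * s2   s4  s0 
   s3   s3  s5 
 * s4   s5  s1 
   s5   s5  s3 
(> = start, * = accepting)

start=s0 accept=s2,s4 s0-p->s1 s0-q->s2 s1-p->s3 s1-q->s4 s2-p->s4 s2-q->s0 s3-p->s3 s3-q->s5 s4-p->s5 s4-q->s1 s5-p->s5 s5-q->s3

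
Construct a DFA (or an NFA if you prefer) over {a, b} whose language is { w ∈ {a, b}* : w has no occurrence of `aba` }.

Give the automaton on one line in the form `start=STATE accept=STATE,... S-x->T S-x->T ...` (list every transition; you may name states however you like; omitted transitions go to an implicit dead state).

start=s0 accept=s0,s1,s2 s0-a->s1 s0-b->s0 s1-a->s1 s1-b->s2 s2-a->s3 s2-b->s0 s3-a->s3 s3-b->s3

Track partial matches of the forbidden pattern `aba`. State s3 is a dead state reached once `aba` has occurred; every other state accepts. s0 means no part of `aba` is currently matched.
4 states suffice.
        a   b  
>* s0   s1  s0 
 * s1   s1  s2 
 * s2   s3  s0 
   s3   s3  s3 
(> = start, * = accepting)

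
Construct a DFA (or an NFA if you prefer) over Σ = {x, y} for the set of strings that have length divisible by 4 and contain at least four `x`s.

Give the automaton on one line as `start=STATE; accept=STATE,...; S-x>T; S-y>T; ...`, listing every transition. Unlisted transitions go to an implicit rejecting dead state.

start=q0; accept=q10,q23; q0-x>q1; q0-y>q2; q1-x>q3; q1-y>q4; q2-x>q4; q2-y>q5; q3-x>q6; q3-y>q7; q4-x>q7; q4-y>q8; q5-x>q8; q5-y>q9; q6-x>q10; q6-y>q11; q7-x>q11; q7-y>q12; q8-x>q12; q8-y>q13; q9-x>q13; q9-y>q0; q10-x>q14; q10-y>q15; q11-x>q15; q11-y>q16; q12-x>q16; q12-y>q17; q13-x>q17; q13-y>q1; q14-x>q18; q14-y>q18; q15-x>q18; q15-y>q19; q16-x>q19; q16-y>q20; q17-x>q20; q17-y>q3; q18-x>q21; q18-y>q21; q19-x>q21; q19-y>q22; q20-x>q22; q20-y>q6; q21-x>q23; q21-y>q23; q22-x>q23; q22-y>q10; q23-x>q14; q23-y>q14

Handle the two conditions separately and then intersect. One (4 states) tracks the input length modulo 4; the other (6 states) tracks the count of `x`s, saturating at 5. Each combined state is a pair, one component from each; accept when both components accept.
With 24 states:
          x    y  
>  q0     q1   q2 
   q1     q3   q4 
   q2     q4   q5 
   q3     q6   q7 
   q4     q7   q8 
   q5     q8   q9 
   q6    q10  q11 
   q7    q11  q12 
   q8    q12  q13 
   q9    q13   q0 
 * q10   q14  q15 
   q11   q15  q16 
   q12   q16  q17 
   q13   q17   q1 
   q14   q18  q18 
   q15   q18  q19 
   q16   q19  q20 
   q17   q20   q3 
   q18   q21  q21 
   q19   q21  q22 
   q20   q22   q6 
   q21   q23  q23 
   q22   q23  q10 
 * q23   q14  q14 
(> = start, * = accepting)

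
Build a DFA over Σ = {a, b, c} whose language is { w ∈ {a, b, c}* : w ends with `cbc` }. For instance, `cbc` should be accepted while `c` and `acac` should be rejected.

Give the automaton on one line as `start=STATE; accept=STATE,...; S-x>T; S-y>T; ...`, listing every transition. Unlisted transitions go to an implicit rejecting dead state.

Remember how much of `cbc` the current input suffix matches. State s0 means no match yet; s1 means the last symbol is `c`; s2 means the last 2 symbols are `cb`; s3 means the last 3 symbols are `cbc`. Only s3 accepts. On a mismatch, fall back to the longest proper suffix that is still a prefix of `cbc`.
4 states suffice.
        a   b   c  
>  s0   s0  s0  s1 
   s1   s0  s2  s1 
   s2   s0  s0  s3 
 * s3   s0  s2  s1 
(> = start, * = accepting)

start=s0; accept=s3; s0-a>s0; s0-b>s0; s0-c>s1; s1-a>s0; s1-b>s2; s1-c>s1; s2-a>s0; s2-b>s0; s2-c>s3; s3-a>s0; s3-b>s2; s3-c>s1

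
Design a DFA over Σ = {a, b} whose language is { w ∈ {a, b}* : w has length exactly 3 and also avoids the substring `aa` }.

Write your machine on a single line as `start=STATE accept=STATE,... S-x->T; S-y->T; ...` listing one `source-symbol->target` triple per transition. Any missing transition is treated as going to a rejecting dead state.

start=q0; accept=q6; q0-a->q1; q0-b->q2; q1-a->q3; q1-b->q4; q2-a->q5; q2-b->q4; q3-a->q3; q3-b->q3; q4-a->q6; q4-b->q6; q5-a->q3; q5-b->q6; q6-a->q3; q6-b->q3

Run two small machines in parallel and take their product. The first has 5 states tracking the input length, saturating at 4; the second has 3 states tracking partial matches of the forbidden pattern `aa`. A product state is a pair (one from each), accepting exactly when both do. Minimizing collapses redundant product states.
        a   b  
>  q0   q1  q2 
   q1   q3  q4 
   q2   q5  q4 
   q3   q3  q3 
   q4   q6  q6 
   q5   q3  q6 
 * q6   q3  q3 
(> = start, * = accepting)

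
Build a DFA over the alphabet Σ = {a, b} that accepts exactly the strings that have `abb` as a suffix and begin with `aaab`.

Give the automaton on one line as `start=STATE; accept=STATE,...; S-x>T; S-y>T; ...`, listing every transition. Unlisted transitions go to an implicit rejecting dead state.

start=s0; accept=s10; s0-a>s1; s0-b>s2; s1-a>s3; s1-b>s4; s2-a>s5; s2-b>s2; s3-a>s6; s3-b>s4; s4-a>s5; s4-b>s7; s5-a>s5; s5-b>s4; s6-a>s5; s6-b>s8; s7-a>s5; s7-b>s2; s8-a>s9; s8-b>s10; s9-a>s9; s9-b>s8; s10-a>s9; s10-b>s11; s11-a>s9; s11-b>s11

Handle the two conditions separately and then intersect. The first has 4 states tracking how much of the suffix `abb` has currently been matched; the second has 6 states tracking whether the input so far still matches the prefix `aaab`. A product state is a pair (one from each), accepting exactly when both do.
          a    b  
>  s0     s1   s2 
   s1     s3   s4 
   s2     s5   s2 
   s3     s6   s4 
   s4     s5   s7 
   s5     s5   s4 
   s6     s5   s8 
   s7     s5   s2 
   s8     s9  s10 
   s9     s9   s8 
 * s10    s9  s11 
   s11    s9  s11 
(> = start, * = accepting)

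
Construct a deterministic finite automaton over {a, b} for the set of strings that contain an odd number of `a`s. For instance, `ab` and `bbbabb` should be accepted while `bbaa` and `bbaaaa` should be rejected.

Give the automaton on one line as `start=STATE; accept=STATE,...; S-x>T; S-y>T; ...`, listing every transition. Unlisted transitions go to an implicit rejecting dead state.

start=S0; accept=S1; S0-a>S1; S0-b>S0; S1-a>S0; S1-b>S1

The only thing that matters is how many `a`s have appeared, reduced mod 2. Use one state per residue: S0 for 0, …, S1 for 1. Reading `a` moves to the next residue; anything else stays put. S1 is accepting.
        a   b  
>  S0   S1  S0 
 * S1   S0  S1 
(> = start, * = accepting)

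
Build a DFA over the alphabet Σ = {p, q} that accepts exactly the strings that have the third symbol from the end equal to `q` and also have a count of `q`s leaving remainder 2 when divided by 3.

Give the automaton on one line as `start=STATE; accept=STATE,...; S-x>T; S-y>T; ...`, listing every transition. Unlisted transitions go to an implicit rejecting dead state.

Run two small machines in parallel and take their product. The first has 15 states tracking the last 3 symbols read; the second has 3 states tracking the count of `q`s modulo 3. A product state is a pair (one from each), accepting exactly when both do. Equivalent product states are then merged.
14 states suffice.
          p    q  
>  S0     S0   S1 
   S1     S2   S3 
   S2     S4   S5 
   S3     S6   S7 
   S4     S4   S8 
 * S5     S9   S7 
 * S6    S10   S7 
   S7     S0  S11 
   S8     S9   S7 
   S9    S10   S7 
 * S10   S12   S7 
   S11    S2  S13 
   S12   S12   S7 
 * S13    S6   S7 
(> = start, * = accepting)

start=S0; accept=S5,S6,S10,S13; S0-p>S0; S0-q>S1; S1-p>S2; S1-q>S3; S2-p>S4; S2-q>S5; S3-p>S6; S3-q>S7; S4-p>S4; S4-q>S8; S5-p>S9; S5-q>S7; S6-p>S10; S6-q>S7; S7-p>S0; S7-q>S11; S8-p>S9; S8-q>S7; S9-p>S10; S9-q>S7; S10-p>S12; S10-q>S7; S11-p>S2; S11-q>S13; S12-p>S12; S12-q>S7; S13-p>S6; S13-q>S7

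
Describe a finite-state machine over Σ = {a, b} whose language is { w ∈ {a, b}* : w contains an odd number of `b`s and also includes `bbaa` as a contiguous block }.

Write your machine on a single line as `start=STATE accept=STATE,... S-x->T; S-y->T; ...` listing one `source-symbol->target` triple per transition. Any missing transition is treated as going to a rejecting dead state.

Run two small machines in parallel and take their product. One (2 states) tracks the count of `b`s modulo 2; the other (5 states) tracks whether and how much of `bbaa` has been seen. Each combined state is a pair, one component from each; accept when both components accept.
A 10-state machine:
        a   b  
>  s0   s0  s1 
   s1   s2  s3 
   s2   s2  s4 
   s3   s5  s6 
   s4   s0  s6 
   s5   s7  s1 
   s6   s8  s3 
   s7   s7  s9 
   s8   s9  s4 
 * s9   s9  s7 
(> = start, * = accepting)

start=s0; accept=s9; s0-a->s0; s0-b->s1; s1-a->s2; s1-b->s3; s2-a->s2; s2-b->s4; s3-a->s5; s3-b->s6; s4-a->s0; s4-b->s6; s5-a->s7; s5-b->s1; s6-a->s8; s6-b->s3; s7-a->s7; s7-b->s9; s8-a->s9; s8-b->s4; s9-a->s9; s9-b->s7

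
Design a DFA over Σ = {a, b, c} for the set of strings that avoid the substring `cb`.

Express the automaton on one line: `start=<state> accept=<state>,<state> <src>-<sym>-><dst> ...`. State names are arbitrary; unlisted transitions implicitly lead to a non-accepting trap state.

start=s0 accept=s0,s1 s0-a->s0 s0-b->s0 s0-c->s1 s1-a->s0 s1-b->s2 s1-c->s1 s2-a->s2 s2-b->s2 s2-c->s2

This is the complement of 'contains `cb`'. Use the same substring-matching states — s0 through s2 holding how much of `cb` has just been matched — but flip the accepting set: everything except the trap s2 accepts.
A 3-state machine:
        a   b   c  
>* s0   s0  s0  s1 
 * s1   s0  s2  s1 
   s2   s2  s2  s2 
(> = start, * = accepting)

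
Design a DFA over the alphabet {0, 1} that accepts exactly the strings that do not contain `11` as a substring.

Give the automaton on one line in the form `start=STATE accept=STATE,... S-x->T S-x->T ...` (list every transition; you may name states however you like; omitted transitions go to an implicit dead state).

start=q0 accept=q0,q1 q0-0->q0 q0-1->q1 q1-0->q0 q1-1->q2 q2-0->q2 q2-1->q2

Track partial matches of the forbidden pattern `11`. State q2 is a dead state reached once `11` has occurred; every other state accepts. q0 means no part of `11` is currently matched.
With 3 states:
        0   1  
>* q0   q0  q1 
 * q1   q0  q2 
   q2   q2  q2 
(> = start, * = accepting)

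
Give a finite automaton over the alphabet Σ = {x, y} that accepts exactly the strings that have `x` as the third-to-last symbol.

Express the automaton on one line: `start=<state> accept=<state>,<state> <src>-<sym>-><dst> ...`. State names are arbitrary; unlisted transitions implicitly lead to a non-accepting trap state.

start=s0 accept=s7,s8,s9,s10 s0-x->s1 s0-y->s2 s1-x->s3 s1-y->s4 s2-x->s5 s2-y->s6 s3-x->s7 s3-y->s8 s4-x->s9 s4-y->s10 s5-x->s11 s5-y->s12 s6-x->s13 s6-y->s14 s7-x->s7 s7-y->s8 s8-x->s9 s8-y->s10 s9-x->s11 s9-y->s12 s10-x->s13 s10-y->s14 s11-x->s7 s11-y->s8 s12-x->s9 s12-y->s10 s13-x->s11 s13-y->s12 s14-x->s13 s14-y->s14

Because acceptance depends on a position counted from the end, the machine has to buffer the most recent 3 symbols. Make each state the string of the last up-to-3 symbols read; on input `x` shift the window left and append `x`. Accept when the buffered window has length 3 and begins with `x`.
15 states suffice.
          x    y  
>  s0     s1   s2 
   s1     s3   s4 
   s2     s5   s6 
   s3     s7   s8 
   s4     s9  s10 
   s5    s11  s12 
   s6    s13  s14 
 * s7     s7   s8 
 * s8     s9  s10 
 * s9    s11  s12 
 * s10   s13  s14 
   s11    s7   s8 
   s12    s9  s10 
   s13   s11  s12 
   s14   s13  s14 
(> = start, * = accepting)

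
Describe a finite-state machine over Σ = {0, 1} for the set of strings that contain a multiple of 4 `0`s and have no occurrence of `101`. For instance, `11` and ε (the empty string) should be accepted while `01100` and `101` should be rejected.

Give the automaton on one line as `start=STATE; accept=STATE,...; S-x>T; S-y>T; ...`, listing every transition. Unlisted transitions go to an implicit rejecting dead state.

start=A; accept=A,C,M; A-0>B; A-1>C; B-0>D; B-1>E; C-0>F; C-1>C; D-0>G; D-1>H; E-0>I; E-1>E; F-0>D; F-1>J; G-0>A; G-1>K; H-0>L; H-1>H; I-0>G; I-1>J; J-0>J; J-1>J; K-0>M; K-1>K; L-0>A; L-1>J; M-0>B; M-1>J

Build one automaton per condition and run them in lockstep. The first has 4 states tracking the count of `0`s modulo 4; the second has 4 states tracking partial matches of the forbidden pattern `101`. A product state is a pair (one from each), accepting exactly when both do. Equivalent product states are then merged.
With 13 states:
       0  1 
>* A   B  C 
   B   D  E 
 * C   F  C 
   D   G  H 
   E   I  E 
   F   D  J 
   G   A  K 
   H   L  H 
   I   G  J 
   J   J  J 
   K   M  K 
   L   A  J 
 * M   B  J 
(> = start, * = accepting)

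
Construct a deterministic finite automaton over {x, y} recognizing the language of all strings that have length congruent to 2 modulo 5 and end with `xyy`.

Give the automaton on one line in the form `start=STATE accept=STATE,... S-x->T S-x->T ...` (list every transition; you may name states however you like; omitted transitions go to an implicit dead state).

start=s0 accept=s7 s0-x->s1 s0-y->s1 s1-x->s2 s1-y->s2 s2-x->s3 s2-y->s3 s3-x->s4 s3-y->s4 s4-x->s5 s4-y->s0 s5-x->s1 s5-y->s6 s6-x->s2 s6-y->s7 s7-x->s3 s7-y->s3

Build one automaton per condition and run them in lockstep. The first has 5 states tracking the input length modulo 5; the second has 4 states tracking how much of the suffix `xyy` has currently been matched. A product state is a pair (one from each), accepting exactly when both do. Minimizing collapses redundant product states.
        x   y  
>  s0   s1  s1 
   s1   s2  s2 
   s2   s3  s3 
   s3   s4  s4 
   s4   s5  s0 
   s5   s1  s6 
   s6   s2  s7 
 * s7   s3  s3 
(> = start, * = accepting)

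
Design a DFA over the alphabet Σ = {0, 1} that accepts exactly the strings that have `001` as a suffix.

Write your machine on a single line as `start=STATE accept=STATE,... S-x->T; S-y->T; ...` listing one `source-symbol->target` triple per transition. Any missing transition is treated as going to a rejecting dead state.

Let each state record the length of the longest suffix of the input read so far that is also a prefix of `001`. q1 means the last symbol is `0`; q2 means the last 2 symbols are `00`; q3 means the last 3 symbols are `001`. Accept only at q3, where the string currently ends in `001`.
With 4 states:
        0   1  
>  q0   q1  q0 
   q1   q2  q0 
   q2   q2  q3 
 * q3   q1  q0 
(> = start, * = accepting)

start=q0; accept=q3; q0-0->q1; q0-1->q0; q1-0->q2; q1-1->q0; q2-0->q2; q2-1->q3; q3-0->q1; q3-1->q0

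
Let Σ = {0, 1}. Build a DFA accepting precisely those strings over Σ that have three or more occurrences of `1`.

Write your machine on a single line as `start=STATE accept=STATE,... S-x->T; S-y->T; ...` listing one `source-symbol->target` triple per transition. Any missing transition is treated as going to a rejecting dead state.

start=q0; accept=q3,q4; q0-0->q0; q0-1->q1; q1-0->q1; q1-1->q2; q2-0->q2; q2-1->q3; q3-0->q3; q3-1->q4; q4-0->q4; q4-1->q4

Only the number of `1`s matters, and only up to 4. Make a chain q0 → q1 → q2 → q3 → q4 advanced by each `1` (with q4 absorbing); every other symbol self-loops. The accepting set is {q3, q4}.
5 states suffice.
        0   1  
>  q0   q0  q1 
   q1   q1  q2 
   q2   q2  q3 
 * q3   q3  q4 
 * q4   q4  q4 
(> = start, * = accepting)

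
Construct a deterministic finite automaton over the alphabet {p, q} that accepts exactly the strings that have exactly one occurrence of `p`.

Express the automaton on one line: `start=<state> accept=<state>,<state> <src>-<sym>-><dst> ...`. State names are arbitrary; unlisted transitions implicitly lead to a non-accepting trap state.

Only the number of `p`s matters, and only up to 2. Make a chain A → B → C advanced by each `p` (with C absorbing); every other symbol self-loops. The accepting set is {B}.
       p  q 
>  A   B  A 
 * B   C  B 
   C   C  C 
(> = start, * = accepting)

start=A accept=B A-p->B A-q->A B-p->C B-q->B C-p->C C-q->C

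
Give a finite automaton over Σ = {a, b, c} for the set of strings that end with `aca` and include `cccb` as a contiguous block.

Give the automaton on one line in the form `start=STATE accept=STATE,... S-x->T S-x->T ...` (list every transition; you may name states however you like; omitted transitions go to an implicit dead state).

Run two small machines in parallel and take their product. One (4 states) tracks how much of the suffix `aca` has currently been matched; the other (5 states) tracks whether and how much of `cccb` has been seen. Each combined state is a pair, one component from each; accept when both components accept. Minimizing collapses redundant product states.
        a   b   c  
>  q0   q0  q0  q1 
   q1   q0  q0  q2 
   q2   q0  q0  q3 
   q3   q0  q4  q3 
   q4   q5  q4  q4 
   q5   q5  q4  q6 
   q6   q7  q4  q4 
 * q7   q5  q4  q6 
(> = start, * = accepting)

start=q0 accept=q7 q0-a->q0 q0-b->q0 q0-c->q1 q1-a->q0 q1-b->q0 q1-c->q2 q2-a->q0 q2-b->q0 q2-c->q3 q3-a->q0 q3-b->q4 q3-c->q3 q4-a->q5 q4-b->q4 q4-c->q4 q5-a->q5 q5-b->q4 q5-c->q6 q6-a->q7 q6-b->q4 q6-c->q4 q7-a->q5 q7-b->q4 q7-c->q6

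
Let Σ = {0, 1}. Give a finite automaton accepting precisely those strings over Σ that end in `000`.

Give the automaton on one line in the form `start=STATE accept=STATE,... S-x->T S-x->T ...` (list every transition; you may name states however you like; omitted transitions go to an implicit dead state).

start=A accept=D A-0->B A-1->A B-0->C B-1->A C-0->D C-1->A D-0->D D-1->A

Let each state record the length of the longest suffix of the input read so far that is also a prefix of `000`. B means the last symbol is `0`; C means the last 2 symbols are `00`; D means the last 3 symbols are `000`. Accept only at D, where the string currently ends in `000`.
4 states suffice.
       0  1 
>  A   B  A 
   B   C  A 
   C   D  A 
 * D   D  A 
(> = start, * = accepting)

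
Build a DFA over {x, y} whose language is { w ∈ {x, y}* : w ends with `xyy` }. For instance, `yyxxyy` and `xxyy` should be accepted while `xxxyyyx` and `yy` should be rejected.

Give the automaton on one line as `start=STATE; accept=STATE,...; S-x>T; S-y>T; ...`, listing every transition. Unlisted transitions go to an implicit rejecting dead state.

Let each state record the length of the longest suffix of the input read so far that is also a prefix of `xyy`. S1 means the last symbol is `x`; S2 means the last 2 symbols are `xy`; S3 means the last 3 symbols are `xyy`. Accept only at S3, where the string currently ends in `xyy`.
4 states suffice.
        x   y  
>  S0   S1  S0 
   S1   S1  S2 
   S2   S1  S3 
 * S3   S1  S0 
(> = start, * = accepting)

start=S0; accept=S3; S0-x>S1; S0-y>S0; S1-x>S1; S1-y>S2; S2-x>S1; S2-y>S3; S3-x>S1; S3-y>S0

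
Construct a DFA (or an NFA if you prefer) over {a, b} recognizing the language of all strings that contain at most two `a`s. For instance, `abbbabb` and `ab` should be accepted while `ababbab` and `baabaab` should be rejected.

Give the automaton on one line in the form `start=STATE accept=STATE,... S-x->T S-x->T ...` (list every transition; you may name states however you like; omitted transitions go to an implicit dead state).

start=s0 accept=s0,s1,s2 s0-a->s1 s0-b->s0 s1-a->s2 s1-b->s1 s2-a->s3 s2-b->s2 s3-a->s3 s3-b->s3

Only the number of `a`s matters, and only up to 3. Make a chain s0 → s1 → s2 → s3 advanced by each `a` (with s3 absorbing); every other symbol self-loops. The accepting set is {s0, s1, s2}.
4 states suffice.
        a   b  
>* s0   s1  s0 
 * s1   s2  s1 
 * s2   s3  s2 
   s3   s3  s3 
(> = start, * = accepting)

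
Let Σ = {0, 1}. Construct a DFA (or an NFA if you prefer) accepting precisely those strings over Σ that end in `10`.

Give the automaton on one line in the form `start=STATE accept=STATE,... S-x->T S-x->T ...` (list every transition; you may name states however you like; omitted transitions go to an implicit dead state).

Let each state record the length of the longest suffix of the input read so far that is also a prefix of `10`. q1 means the last symbol is `1`; q2 means the last 2 symbols are `10`. Accept only at q2, where the string currently ends in `10`.
With 3 states:
        0   1  
>  q0   q0  q1 
   q1   q2  q1 
 * q2   q0  q1 
(> = start, * = accepting)

start=q0 accept=q2 q0-0->q0 q0-1->q1 q1-0->q2 q1-1->q1 q2-0->q0 q2-1->q1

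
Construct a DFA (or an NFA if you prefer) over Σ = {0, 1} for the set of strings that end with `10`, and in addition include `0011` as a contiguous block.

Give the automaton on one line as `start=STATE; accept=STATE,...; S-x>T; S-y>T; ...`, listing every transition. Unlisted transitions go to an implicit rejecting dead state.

Run two small machines in parallel and take their product. The first has 3 states tracking how much of the suffix `10` has currently been matched; the second has 5 states tracking whether and how much of `0011` has been seen. A product state is a pair (one from each), accepting exactly when both do.
9 states suffice.
        0   1  
>  q0   q1  q2 
   q1   q3  q2 
   q2   q4  q2 
   q3   q3  q5 
   q4   q3  q2 
   q5   q4  q6 
   q6   q7  q6 
 * q7   q8  q6 
   q8   q8  q6 
(> = start, * = accepting)

start=q0; accept=q7; q0-0>q1; q0-1>q2; q1-0>q3; q1-1>q2; q2-0>q4; q2-1>q2; q3-0>q3; q3-1>q5; q4-0>q3; q4-1>q2; q5-0>q4; q5-1>q6; q6-0>q7; q6-1>q6; q7-0>q8; q7-1>q6; q8-0>q8; q8-1>q6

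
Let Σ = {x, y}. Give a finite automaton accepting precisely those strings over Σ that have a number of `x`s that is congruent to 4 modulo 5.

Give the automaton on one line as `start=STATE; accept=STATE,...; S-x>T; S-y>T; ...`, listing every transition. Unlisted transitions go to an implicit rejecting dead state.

start=q0; accept=q4; q0-x>q1; q0-y>q0; q1-x>q2; q1-y>q1; q2-x>q3; q2-y>q2; q3-x>q4; q3-y>q3; q4-x>q0; q4-y>q4

Keep the running count of `x`s modulo 5: each `x` advances along the cycle q0 → q1 → q2 → q3 → q4 → q0 while other symbols loop. Accept at q4.
        x   y  
>  q0   q1  q0 
   q1   q2  q1 
   q2   q3  q2 
   q3   q4  q3 
 * q4   q0  q4 
(> = start, * = accepting)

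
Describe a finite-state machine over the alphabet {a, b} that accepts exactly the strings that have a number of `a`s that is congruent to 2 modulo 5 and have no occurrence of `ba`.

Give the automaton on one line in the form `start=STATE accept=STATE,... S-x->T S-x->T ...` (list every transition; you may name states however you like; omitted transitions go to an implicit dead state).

Build one automaton per condition and run them in lockstep. One (5 states) tracks the count of `a`s modulo 5; the other (3 states) tracks partial matches of the forbidden pattern `ba`. Each combined state is a pair, one component from each; accept when both components accept. After merging equivalent states the machine shrinks.
7 states suffice.
        a   b  
>  S0   S1  S2 
   S1   S3  S2 
   S2   S2  S2 
 * S3   S4  S5 
   S4   S6  S2 
 * S5   S2  S5 
   S6   S0  S2 
(> = start, * = accepting)

start=S0 accept=S3,S5 S0-a->S1 S0-b->S2 S1-a->S3 S1-b->S2 S2-a->S2 S2-b->S2 S3-a->S4 S3-b->S5 S4-a->S6 S4-b->S2 S5-a->S2 S5-b->S5 S6-a->S0 S6-b->S2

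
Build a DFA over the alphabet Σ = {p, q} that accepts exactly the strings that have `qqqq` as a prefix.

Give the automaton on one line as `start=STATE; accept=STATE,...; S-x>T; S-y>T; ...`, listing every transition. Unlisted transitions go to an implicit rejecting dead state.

Walk along `qqqq` while the input agrees: from S0 take `q` to S1, and so on. Any deviation drops to the rejecting sink S5. Once S4 is reached the prefix is confirmed and every continuation is accepted.
A 6-state machine:
        p   q  
>  S0   S5  S1 
   S1   S5  S2 
   S2   S5  S3 
   S3   S5  S4 
 * S4   S4  S4 
   S5   S5  S5 
(> = start, * = accepting)

start=S0; accept=S4; S0-p>S5; S0-q>S1; S1-p>S5; S1-q>S2; S2-p>S5; S2-q>S3; S3-p>S5; S3-q>S4; S4-p>S4; S4-q>S4; S5-p>S5; S5-q>S5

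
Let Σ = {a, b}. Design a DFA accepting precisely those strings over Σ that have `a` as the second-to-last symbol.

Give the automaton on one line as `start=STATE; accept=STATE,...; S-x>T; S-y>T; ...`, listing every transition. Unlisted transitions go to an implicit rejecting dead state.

Because acceptance depends on a position counted from the end, the machine has to buffer the most recent 2 symbols. Make each state the string of the last up-to-2 symbols read; on input `x` shift the window left and append `x`. Accept when the buffered window has length 2 and begins with `a`.
        a   b  
>  q0   q1  q2 
   q1   q3  q4 
   q2   q5  q6 
 * q3   q3  q4 
 * q4   q5  q6 
   q5   q3  q4 
   q6   q5  q6 
(> = start, * = accepting)

start=q0; accept=q3,q4; q0-a>q1; q0-b>q2; q1-a>q3; q1-b>q4; q2-a>q5; q2-b>q6; q3-a>q3; q3-b>q4; q4-a>q5; q4-b>q6; q5-a>q3; q5-b>q4; q6-a>q5; q6-b>q6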